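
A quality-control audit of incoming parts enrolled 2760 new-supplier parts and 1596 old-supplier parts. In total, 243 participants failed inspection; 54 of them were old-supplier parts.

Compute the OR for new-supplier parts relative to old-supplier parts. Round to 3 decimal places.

2.099

new-supplier parts with the outcome: 243 − 54 = 189
new-supplier parts without the outcome: 2760 − 189 = 2571
old-supplier parts without the outcome: 1596 − 54 = 1542
OR = (189 × 1542) / (2571 × 54) = 291438/138834 ≈ 2.099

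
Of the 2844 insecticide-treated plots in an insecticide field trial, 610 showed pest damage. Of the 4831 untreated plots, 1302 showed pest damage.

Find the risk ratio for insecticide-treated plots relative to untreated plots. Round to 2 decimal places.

risk, insecticide-treated plots = 610/2844 = 0.2145
risk, untreated plots = 1302/4831 = 0.2695
RR = 0.2145 / 0.2695 = 0.80

0.80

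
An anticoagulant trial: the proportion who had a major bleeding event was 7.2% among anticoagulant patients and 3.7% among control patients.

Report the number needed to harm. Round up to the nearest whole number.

absolute risk difference = 0.035000
1 / 0.035000 = 28.571 → round up → 29

29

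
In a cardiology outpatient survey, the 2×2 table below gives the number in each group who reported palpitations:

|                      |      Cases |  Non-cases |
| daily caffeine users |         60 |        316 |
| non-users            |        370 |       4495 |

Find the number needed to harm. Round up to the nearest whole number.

NNH ≈ 12

risk, daily caffeine users = 60/376 = 0.159574
risk, non-users = 370/4865 = 0.076053
absolute risk difference = 0.083521
1 / 0.083521 = 11.973 → round up → 12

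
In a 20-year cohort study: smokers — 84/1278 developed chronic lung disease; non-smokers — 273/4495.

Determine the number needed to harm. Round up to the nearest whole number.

risk, smokers = 84/1278 = 0.065728
risk, non-smokers = 273/4495 = 0.060734
absolute risk difference = 0.004994
1 / 0.004994 = 200.240 → round up → 201

NNH = 201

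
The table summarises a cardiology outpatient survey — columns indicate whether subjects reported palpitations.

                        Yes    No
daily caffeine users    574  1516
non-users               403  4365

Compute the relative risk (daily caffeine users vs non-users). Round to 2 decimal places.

RR = 3.25

risk, daily caffeine users = 574/2090 = 0.2746
risk, non-users = 403/4768 = 0.0845
RR = 0.2746 / 0.0845 = 3.25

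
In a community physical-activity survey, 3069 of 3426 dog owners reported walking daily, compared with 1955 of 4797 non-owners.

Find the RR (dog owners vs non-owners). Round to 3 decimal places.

risk, dog owners = 3069/3426 = 0.8958
risk, non-owners = 1955/4797 = 0.4075
RR = 0.8958 / 0.4075 = 2.198

2.198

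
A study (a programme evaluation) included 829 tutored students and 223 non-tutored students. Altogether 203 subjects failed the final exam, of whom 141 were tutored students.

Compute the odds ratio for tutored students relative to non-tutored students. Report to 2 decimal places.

0.53

tutored students without the outcome: 829 − 141 = 688
non-tutored students with the outcome: 203 − 141 = 62
non-tutored students without the outcome: 223 − 62 = 161
OR = (141 × 161) / (688 × 62) = 22701/42656 ≈ 0.53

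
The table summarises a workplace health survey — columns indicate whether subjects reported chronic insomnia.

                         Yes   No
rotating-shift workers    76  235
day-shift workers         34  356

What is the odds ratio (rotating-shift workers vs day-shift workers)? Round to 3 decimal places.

OR = (76 × 356) / (235 × 34) = 27056/7990 ≈ 3.386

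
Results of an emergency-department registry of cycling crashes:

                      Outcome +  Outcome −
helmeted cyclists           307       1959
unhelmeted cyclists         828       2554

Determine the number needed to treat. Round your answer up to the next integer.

NNT ≈ 10

risk, helmeted cyclists = 307/2266 = 0.135481
risk, unhelmeted cyclists = 828/3382 = 0.244826
absolute risk difference = 0.109345
1 / 0.109345 = 9.145 → round up → 10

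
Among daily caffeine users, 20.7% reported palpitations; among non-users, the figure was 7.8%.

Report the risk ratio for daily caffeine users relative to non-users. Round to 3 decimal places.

RR = 0.2070 / 0.0780 = 2.654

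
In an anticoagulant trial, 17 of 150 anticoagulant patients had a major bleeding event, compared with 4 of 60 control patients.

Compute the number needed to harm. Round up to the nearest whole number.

NNH: 22

risk, anticoagulant patients = 17/150 = 0.113333
risk, control patients = 4/60 = 0.066667
absolute risk difference = 0.046667
1 / 0.046667 = 21.428 → round up → 22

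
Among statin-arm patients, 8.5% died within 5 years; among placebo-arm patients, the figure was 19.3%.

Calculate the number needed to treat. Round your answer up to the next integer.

NNT ≈ 10

absolute risk difference = 0.108000
1 / 0.108000 = 9.259 → round up → 10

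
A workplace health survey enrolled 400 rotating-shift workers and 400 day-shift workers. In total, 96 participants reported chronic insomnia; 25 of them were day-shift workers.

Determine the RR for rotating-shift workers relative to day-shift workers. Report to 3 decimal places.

2.840

rotating-shift workers with the outcome: 96 − 25 = 71
rotating-shift workers without the outcome: 400 − 71 = 329
day-shift workers without the outcome: 400 − 25 = 375
risk, rotating-shift workers = 71/400 = 0.1775
risk, day-shift workers = 25/400 = 0.0625
RR = 0.1775 / 0.0625 = 2.840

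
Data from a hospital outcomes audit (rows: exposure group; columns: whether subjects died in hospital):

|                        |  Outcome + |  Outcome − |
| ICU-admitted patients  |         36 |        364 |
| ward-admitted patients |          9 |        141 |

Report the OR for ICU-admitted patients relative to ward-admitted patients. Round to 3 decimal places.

OR = (36 × 141) / (364 × 9) = 5076/3276 ≈ 1.549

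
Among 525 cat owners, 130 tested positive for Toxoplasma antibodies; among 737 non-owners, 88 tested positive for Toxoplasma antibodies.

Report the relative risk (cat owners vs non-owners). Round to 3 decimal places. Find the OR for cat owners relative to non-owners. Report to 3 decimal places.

RR = 2.074; OR = 2.427

risk, cat owners = 130/525 = 0.2476
risk, non-owners = 88/737 = 0.1194
RR = 0.2476 / 0.1194 = 2.074
OR = (130 × 649) / (395 × 88) = 84370/34760 ≈ 2.427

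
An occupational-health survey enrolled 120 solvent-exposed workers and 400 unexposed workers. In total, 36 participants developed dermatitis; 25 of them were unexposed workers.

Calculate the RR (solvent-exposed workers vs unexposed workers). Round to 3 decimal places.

solvent-exposed workers with the outcome: 36 − 25 = 11
solvent-exposed workers without the outcome: 120 − 11 = 109
unexposed workers without the outcome: 400 − 25 = 375
risk, solvent-exposed workers = 11/120 = 0.0917
risk, unexposed workers = 25/400 = 0.0625
RR = 0.0917 / 0.0625 = 1.467

1.467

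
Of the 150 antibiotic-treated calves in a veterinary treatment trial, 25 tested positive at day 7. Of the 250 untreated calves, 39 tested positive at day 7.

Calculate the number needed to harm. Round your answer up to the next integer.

94

risk, antibiotic-treated calves = 25/150 = 0.166667
risk, untreated calves = 39/250 = 0.156000
absolute risk difference = 0.010667
1 / 0.010667 = 93.747 → round up → 94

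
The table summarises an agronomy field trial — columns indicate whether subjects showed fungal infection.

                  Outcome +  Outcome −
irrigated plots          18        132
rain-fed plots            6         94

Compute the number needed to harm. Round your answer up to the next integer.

17

risk, irrigated plots = 18/150 = 0.120000
risk, rain-fed plots = 6/100 = 0.060000
absolute risk difference = 0.060000
1 / 0.060000 = 16.667 → round up → 17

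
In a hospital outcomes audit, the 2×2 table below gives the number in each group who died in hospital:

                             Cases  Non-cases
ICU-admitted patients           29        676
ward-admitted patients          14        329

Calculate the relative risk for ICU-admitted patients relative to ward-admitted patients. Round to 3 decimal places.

risk, ICU-admitted patients = 29/705 = 0.04113
risk, ward-admitted patients = 14/343 = 0.04082
RR = 0.04113 / 0.04082 = 1.008

RR = 1.008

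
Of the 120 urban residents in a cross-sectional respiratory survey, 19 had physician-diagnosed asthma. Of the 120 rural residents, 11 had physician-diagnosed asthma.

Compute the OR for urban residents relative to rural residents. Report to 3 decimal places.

OR = (19 × 109) / (101 × 11) = 2071/1111 ≈ 1.864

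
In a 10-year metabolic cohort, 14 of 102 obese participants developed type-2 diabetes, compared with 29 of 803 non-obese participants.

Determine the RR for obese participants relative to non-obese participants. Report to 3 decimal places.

RR ≈ 3.801

risk, obese participants = 14/102 = 0.13725
risk, non-obese participants = 29/803 = 0.03611
RR = 0.13725 / 0.03611 = 3.801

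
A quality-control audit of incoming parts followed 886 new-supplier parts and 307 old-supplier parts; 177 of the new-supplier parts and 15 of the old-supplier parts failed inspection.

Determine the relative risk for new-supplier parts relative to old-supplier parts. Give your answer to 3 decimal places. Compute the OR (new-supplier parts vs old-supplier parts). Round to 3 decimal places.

RR = 4.089; OR = 4.860

risk, new-supplier parts = 177/886 = 0.19977
risk, old-supplier parts = 15/307 = 0.04886
RR = 0.19977 / 0.04886 = 4.089
OR = (177 × 292) / (709 × 15) = 51684/10635 ≈ 4.860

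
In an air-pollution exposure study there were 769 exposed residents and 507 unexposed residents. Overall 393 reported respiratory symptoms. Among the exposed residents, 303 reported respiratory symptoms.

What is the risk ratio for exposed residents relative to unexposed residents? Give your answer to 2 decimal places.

2.22

exposed residents without the outcome: 769 − 303 = 466
unexposed residents with the outcome: 393 − 303 = 90
unexposed residents without the outcome: 507 − 90 = 417
risk, exposed residents = 303/769 = 0.3940
risk, unexposed residents = 90/507 = 0.1775
RR = 0.3940 / 0.1775 = 2.22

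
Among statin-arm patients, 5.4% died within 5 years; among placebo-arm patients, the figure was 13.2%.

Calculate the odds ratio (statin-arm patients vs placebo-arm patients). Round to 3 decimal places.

OR = 0.375

odds, statin-arm patients = 0.0540/0.9460 = 0.0571
odds, placebo-arm patients = 0.1320/0.8680 = 0.1521
OR = 0.0571 / 0.1521 = 0.375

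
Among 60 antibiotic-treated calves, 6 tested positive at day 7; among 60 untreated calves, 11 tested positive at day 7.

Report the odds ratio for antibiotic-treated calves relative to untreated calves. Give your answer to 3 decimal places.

odds, antibiotic-treated calves = 6/54 = 0.1111
odds, untreated calves = 11/49 = 0.2245
OR = 0.1111 / 0.2245 = 0.495

OR: 0.495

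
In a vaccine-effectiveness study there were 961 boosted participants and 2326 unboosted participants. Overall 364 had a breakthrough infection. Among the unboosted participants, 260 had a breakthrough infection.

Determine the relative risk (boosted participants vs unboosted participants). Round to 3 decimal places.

boosted participants with the outcome: 364 − 260 = 104
boosted participants without the outcome: 961 − 104 = 857
unboosted participants without the outcome: 2326 − 260 = 2066
risk, boosted participants = 104/961 = 0.1082
risk, unboosted participants = 260/2326 = 0.1118
RR = 0.1082 / 0.1118 = 0.968

RR ≈ 0.968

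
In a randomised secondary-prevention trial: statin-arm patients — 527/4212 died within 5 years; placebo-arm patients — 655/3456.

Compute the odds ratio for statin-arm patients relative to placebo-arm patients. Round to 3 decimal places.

OR = (527 × 2801) / (3685 × 655) = 1476127/2413675 ≈ 0.612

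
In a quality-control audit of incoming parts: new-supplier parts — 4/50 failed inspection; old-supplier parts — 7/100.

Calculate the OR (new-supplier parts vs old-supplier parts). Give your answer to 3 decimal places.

OR = (4 × 93) / (46 × 7) = 372/322 ≈ 1.155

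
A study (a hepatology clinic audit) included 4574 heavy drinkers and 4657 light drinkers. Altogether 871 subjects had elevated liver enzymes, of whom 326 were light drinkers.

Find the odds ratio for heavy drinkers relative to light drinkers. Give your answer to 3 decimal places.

OR ≈ 1.797

heavy drinkers with the outcome: 871 − 326 = 545
heavy drinkers without the outcome: 4574 − 545 = 4029
light drinkers without the outcome: 4657 − 326 = 4331
OR = (545 × 4331) / (4029 × 326) = 2360395/1313454 ≈ 1.797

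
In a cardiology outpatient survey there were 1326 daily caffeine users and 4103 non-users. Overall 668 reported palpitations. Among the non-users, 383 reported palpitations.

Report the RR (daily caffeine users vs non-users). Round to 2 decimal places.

RR ≈ 2.30

daily caffeine users with the outcome: 668 − 383 = 285
daily caffeine users without the outcome: 1326 − 285 = 1041
non-users without the outcome: 4103 − 383 = 3720
risk, daily caffeine users = 285/1326 = 0.2149
risk, non-users = 383/4103 = 0.0933
RR = 0.2149 / 0.0933 = 2.30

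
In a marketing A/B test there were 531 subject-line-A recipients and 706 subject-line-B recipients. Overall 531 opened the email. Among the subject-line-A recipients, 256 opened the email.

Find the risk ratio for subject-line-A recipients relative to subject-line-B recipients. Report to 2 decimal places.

1.24

subject-line-A recipients without the outcome: 531 − 256 = 275
subject-line-B recipients with the outcome: 531 − 256 = 275
subject-line-B recipients without the outcome: 706 − 275 = 431
risk, subject-line-A recipients = 256/531 = 0.4821
risk, subject-line-B recipients = 275/706 = 0.3895
RR = 0.4821 / 0.3895 = 1.24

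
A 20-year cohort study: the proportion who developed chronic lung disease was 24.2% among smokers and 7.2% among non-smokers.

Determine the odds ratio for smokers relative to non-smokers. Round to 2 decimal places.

odds, smokers = 0.2420/0.7580 = 0.3193
odds, non-smokers = 0.0720/0.9280 = 0.0776
OR = 0.3193 / 0.0776 = 4.11

4.11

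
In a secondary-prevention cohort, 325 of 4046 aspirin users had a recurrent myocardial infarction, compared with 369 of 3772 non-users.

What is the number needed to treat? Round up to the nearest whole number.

risk, aspirin users = 325/4046 = 0.080326
risk, non-users = 369/3772 = 0.097826
absolute risk difference = 0.017500
1 / 0.017500 = 57.143 → round up → 58

NNT: 58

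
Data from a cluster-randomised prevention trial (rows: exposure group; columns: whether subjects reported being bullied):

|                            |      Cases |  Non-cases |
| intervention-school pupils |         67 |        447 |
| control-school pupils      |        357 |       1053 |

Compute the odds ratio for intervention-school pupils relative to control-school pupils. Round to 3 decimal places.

odds, intervention-school pupils = 67/447 = 0.1499
odds, control-school pupils = 357/1053 = 0.3390
OR = 0.1499 / 0.3390 = 0.442

OR: 0.442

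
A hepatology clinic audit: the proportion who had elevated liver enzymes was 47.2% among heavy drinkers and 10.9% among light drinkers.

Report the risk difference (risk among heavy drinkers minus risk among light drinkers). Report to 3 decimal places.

risk difference = 0.4720 − 0.1090 = 0.363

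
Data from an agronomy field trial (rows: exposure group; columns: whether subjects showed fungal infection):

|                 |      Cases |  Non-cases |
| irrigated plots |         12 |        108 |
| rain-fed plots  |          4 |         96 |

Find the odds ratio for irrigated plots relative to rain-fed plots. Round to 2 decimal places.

2.67

odds, irrigated plots = 12/108 = 0.11111
odds, rain-fed plots = 4/96 = 0.04167
OR = 0.11111 / 0.04167 = 2.67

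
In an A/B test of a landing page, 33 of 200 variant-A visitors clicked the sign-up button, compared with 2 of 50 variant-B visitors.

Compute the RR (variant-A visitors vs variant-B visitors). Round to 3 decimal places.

4.125

risk, variant-A visitors = 33/200 = 0.16500
risk, variant-B visitors = 2/50 = 0.04000
RR = 0.16500 / 0.04000 = 4.125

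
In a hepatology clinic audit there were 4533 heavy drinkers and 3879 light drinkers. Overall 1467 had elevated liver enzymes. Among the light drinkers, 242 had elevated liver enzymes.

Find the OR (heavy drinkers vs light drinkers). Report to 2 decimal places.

5.57

heavy drinkers with the outcome: 1467 − 242 = 1225
heavy drinkers without the outcome: 4533 − 1225 = 3308
light drinkers without the outcome: 3879 − 242 = 3637
OR = (1225 × 3637) / (3308 × 242) = 4455325/800536 ≈ 5.57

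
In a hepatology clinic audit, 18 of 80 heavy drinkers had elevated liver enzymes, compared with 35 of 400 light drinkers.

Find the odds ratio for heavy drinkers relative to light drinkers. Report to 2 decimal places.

OR = (18 × 365) / (62 × 35) = 6570/2170 ≈ 3.03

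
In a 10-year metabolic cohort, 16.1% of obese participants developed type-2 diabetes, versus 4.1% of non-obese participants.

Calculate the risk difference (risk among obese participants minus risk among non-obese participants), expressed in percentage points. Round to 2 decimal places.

risk difference = 0.16100 − 0.04100 = 0.12000 → 12.00 percentage points

RD = 12.00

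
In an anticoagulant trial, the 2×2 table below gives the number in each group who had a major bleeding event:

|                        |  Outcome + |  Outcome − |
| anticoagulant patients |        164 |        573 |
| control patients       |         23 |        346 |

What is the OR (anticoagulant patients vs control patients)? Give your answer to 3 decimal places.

OR = (164 × 346) / (573 × 23) = 56744/13179 ≈ 4.306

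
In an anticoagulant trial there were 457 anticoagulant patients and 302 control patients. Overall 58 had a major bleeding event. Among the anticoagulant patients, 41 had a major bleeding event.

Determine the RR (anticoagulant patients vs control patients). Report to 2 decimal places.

1.59

anticoagulant patients without the outcome: 457 − 41 = 416
control patients with the outcome: 58 − 41 = 17
control patients without the outcome: 302 − 17 = 285
risk, anticoagulant patients = 41/457 = 0.0897
risk, control patients = 17/302 = 0.0563
RR = 0.0897 / 0.0563 = 1.59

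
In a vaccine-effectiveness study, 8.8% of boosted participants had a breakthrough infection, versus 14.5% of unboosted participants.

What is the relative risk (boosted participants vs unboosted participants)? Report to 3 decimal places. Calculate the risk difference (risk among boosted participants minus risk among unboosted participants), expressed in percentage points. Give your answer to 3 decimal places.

RR = 0.607; RD = -5.700

RR = 0.0880 / 0.1450 = 0.607
risk difference = 0.0880 − 0.1450 = -0.0570 → -5.700 percentage points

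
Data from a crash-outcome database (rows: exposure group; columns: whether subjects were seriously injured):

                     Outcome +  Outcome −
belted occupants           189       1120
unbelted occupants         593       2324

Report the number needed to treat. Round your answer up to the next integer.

NNT ≈ 17

risk, belted occupants = 189/1309 = 0.144385
risk, unbelted occupants = 593/2917 = 0.203291
absolute risk difference = 0.058906
1 / 0.058906 = 16.976 → round up → 17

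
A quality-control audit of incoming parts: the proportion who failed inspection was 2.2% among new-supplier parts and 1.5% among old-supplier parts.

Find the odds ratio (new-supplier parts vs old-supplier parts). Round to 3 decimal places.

odds, new-supplier parts = 0.02200/0.97800 = 0.02249
odds, old-supplier parts = 0.01500/0.98500 = 0.01523
OR = 0.02249 / 0.01523 = 1.477

OR = 1.477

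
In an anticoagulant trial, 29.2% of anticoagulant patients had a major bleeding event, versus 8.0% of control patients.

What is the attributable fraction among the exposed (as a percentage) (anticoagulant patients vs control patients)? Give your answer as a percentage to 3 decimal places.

AR% = (0.2920 − 0.0800) / 0.2920 = 0.7260 → 72.603%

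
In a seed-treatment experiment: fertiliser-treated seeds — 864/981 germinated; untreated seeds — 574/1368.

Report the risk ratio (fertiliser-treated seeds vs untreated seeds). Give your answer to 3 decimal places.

risk, fertiliser-treated seeds = 864/981 = 0.8807
risk, untreated seeds = 574/1368 = 0.4196
RR = 0.8807 / 0.4196 = 2.099

2.099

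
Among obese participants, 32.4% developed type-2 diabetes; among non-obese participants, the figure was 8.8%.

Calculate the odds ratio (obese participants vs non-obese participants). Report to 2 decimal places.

odds, obese participants = 0.3240/0.6760 = 0.4793
odds, non-obese participants = 0.0880/0.9120 = 0.0965
OR = 0.4793 / 0.0965 = 4.97

OR = 4.97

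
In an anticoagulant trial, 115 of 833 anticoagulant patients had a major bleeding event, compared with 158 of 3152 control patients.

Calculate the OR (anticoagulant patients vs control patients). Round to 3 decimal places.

OR = (115 × 2994) / (718 × 158) = 344310/113444 ≈ 3.035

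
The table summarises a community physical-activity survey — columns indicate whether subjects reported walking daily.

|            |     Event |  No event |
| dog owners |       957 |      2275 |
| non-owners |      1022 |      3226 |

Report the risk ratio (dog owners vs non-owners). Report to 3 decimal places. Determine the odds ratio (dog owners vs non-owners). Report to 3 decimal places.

RR = 1.231; OR = 1.328

risk, dog owners = 957/3232 = 0.2961
risk, non-owners = 1022/4248 = 0.2406
RR = 0.2961 / 0.2406 = 1.231
odds, dog owners = 957/2275 = 0.4207
odds, non-owners = 1022/3226 = 0.3168
OR = 0.4207 / 0.3168 = 1.328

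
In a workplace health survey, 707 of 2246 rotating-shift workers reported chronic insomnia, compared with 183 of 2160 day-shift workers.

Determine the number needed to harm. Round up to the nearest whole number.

risk, rotating-shift workers = 707/2246 = 0.314782
risk, day-shift workers = 183/2160 = 0.084722
absolute risk difference = 0.230060
1 / 0.230060 = 4.347 → round up → 5

NNH = 5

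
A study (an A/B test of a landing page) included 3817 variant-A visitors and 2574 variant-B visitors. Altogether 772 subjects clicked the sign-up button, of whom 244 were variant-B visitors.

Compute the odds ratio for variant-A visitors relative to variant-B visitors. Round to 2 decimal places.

1.53

variant-A visitors with the outcome: 772 − 244 = 528
variant-A visitors without the outcome: 3817 − 528 = 3289
variant-B visitors without the outcome: 2574 − 244 = 2330
OR = (528 × 2330) / (3289 × 244) = 1230240/802516 ≈ 1.53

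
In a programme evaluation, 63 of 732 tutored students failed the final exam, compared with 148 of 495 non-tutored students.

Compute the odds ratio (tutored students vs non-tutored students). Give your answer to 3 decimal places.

OR = 0.221

odds, tutored students = 63/669 = 0.0942
odds, non-tutored students = 148/347 = 0.4265
OR = 0.0942 / 0.4265 = 0.221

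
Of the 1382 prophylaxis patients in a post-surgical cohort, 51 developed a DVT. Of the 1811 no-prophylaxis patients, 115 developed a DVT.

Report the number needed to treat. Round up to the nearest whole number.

NNT = 38

risk, prophylaxis patients = 51/1382 = 0.036903
risk, no-prophylaxis patients = 115/1811 = 0.063501
absolute risk difference = 0.026598
1 / 0.026598 = 37.597 → round up → 38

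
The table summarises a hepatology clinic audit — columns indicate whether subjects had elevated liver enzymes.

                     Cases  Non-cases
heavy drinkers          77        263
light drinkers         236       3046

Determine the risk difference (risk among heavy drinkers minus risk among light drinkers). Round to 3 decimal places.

0.155

risk, heavy drinkers = 77/340 = 0.2265
risk, light drinkers = 236/3282 = 0.0719
risk difference = 0.2265 − 0.0719 = 0.155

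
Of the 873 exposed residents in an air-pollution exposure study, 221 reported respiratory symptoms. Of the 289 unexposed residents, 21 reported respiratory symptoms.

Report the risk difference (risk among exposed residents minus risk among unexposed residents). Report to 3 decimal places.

0.180

risk, exposed residents = 221/873 = 0.2532
risk, unexposed residents = 21/289 = 0.0727
risk difference = 0.2532 − 0.0727 = 0.180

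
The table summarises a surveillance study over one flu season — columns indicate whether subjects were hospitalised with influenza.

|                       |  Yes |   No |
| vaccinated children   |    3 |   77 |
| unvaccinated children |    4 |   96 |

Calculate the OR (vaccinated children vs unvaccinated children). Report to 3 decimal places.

odds, vaccinated children = 3/77 = 0.03896
odds, unvaccinated children = 4/96 = 0.04167
OR = 0.03896 / 0.04167 = 0.935

OR: 0.935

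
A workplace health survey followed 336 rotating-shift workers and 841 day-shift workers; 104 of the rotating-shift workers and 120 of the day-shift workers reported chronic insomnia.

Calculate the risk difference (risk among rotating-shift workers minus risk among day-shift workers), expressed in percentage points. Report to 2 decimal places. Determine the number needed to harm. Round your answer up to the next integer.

RD = 16.68; NNH = 6

risk, rotating-shift workers = 104/336 = 0.3095
risk, day-shift workers = 120/841 = 0.1427
risk difference = 0.3095 − 0.1427 = 0.1668 → 16.68 percentage points
absolute risk difference = 0.166837
1 / 0.166837 = 5.994 → round up → 6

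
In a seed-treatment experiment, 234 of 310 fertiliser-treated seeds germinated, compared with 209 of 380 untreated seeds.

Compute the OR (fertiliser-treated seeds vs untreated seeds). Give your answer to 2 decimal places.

odds, fertiliser-treated seeds = 234/76 = 3.0789
odds, untreated seeds = 209/171 = 1.2222
OR = 3.0789 / 1.2222 = 2.52

2.52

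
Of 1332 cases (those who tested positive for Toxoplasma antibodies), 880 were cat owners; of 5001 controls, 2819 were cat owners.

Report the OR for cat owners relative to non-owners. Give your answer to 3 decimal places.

OR = (880 × 2182) / (2819 × 452) = 1920160/1274188 ≈ 1.507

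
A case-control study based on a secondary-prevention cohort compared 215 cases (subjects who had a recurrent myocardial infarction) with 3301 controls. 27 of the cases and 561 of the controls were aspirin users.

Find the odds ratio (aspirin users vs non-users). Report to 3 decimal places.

OR = (27 × 2740) / (561 × 188) = 73980/105468 ≈ 0.701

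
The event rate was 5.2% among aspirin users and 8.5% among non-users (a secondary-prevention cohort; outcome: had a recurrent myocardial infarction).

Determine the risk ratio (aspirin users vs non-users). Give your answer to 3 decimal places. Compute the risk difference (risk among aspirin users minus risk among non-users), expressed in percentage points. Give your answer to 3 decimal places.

RR = 0.612; RD = -3.300

RR = 0.0520 / 0.0850 = 0.612
risk difference = 0.0520 − 0.0850 = -0.0330 → -3.300 percentage points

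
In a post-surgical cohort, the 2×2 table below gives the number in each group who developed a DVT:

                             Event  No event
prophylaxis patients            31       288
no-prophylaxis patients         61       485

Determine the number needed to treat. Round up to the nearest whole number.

risk, prophylaxis patients = 31/319 = 0.097179
risk, no-prophylaxis patients = 61/546 = 0.111722
absolute risk difference = 0.014543
1 / 0.014543 = 68.762 → round up → 69

69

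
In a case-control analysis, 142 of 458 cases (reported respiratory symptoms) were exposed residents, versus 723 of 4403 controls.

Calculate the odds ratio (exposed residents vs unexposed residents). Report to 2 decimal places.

2.29

odds, exposed residents = 142/723 = 0.1964
odds, unexposed residents = 316/3680 = 0.0859
OR = 0.1964 / 0.0859 = 2.29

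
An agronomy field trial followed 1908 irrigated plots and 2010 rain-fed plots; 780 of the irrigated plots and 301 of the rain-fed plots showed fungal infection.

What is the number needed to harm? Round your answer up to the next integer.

risk, irrigated plots = 780/1908 = 0.408805
risk, rain-fed plots = 301/2010 = 0.149751
absolute risk difference = 0.259054
1 / 0.259054 = 3.860 → round up → 4

4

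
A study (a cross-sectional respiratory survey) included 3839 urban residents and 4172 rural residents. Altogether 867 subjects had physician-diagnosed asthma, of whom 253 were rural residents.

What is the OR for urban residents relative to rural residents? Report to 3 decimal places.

2.949

urban residents with the outcome: 867 − 253 = 614
urban residents without the outcome: 3839 − 614 = 3225
rural residents without the outcome: 4172 − 253 = 3919
OR = (614 × 3919) / (3225 × 253) = 2406266/815925 ≈ 2.949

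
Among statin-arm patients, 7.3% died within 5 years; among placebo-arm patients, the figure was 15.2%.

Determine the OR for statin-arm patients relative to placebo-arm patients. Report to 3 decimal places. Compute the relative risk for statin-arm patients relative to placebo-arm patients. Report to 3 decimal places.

odds, statin-arm patients = 0.0730/0.9270 = 0.0787
odds, placebo-arm patients = 0.1520/0.8480 = 0.1792
OR = 0.0787 / 0.1792 = 0.439
RR = 0.0730 / 0.1520 = 0.480

OR = 0.439; RR = 0.480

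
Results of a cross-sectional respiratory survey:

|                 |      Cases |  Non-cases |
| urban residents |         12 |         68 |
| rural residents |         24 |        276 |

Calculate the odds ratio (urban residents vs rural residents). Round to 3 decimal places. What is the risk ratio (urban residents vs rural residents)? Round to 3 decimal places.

OR = 2.029; RR = 1.875

odds, urban residents = 12/68 = 0.1765
odds, rural residents = 24/276 = 0.0870
OR = 0.1765 / 0.0870 = 2.029
risk, urban residents = 12/80 = 0.1500
risk, rural residents = 24/300 = 0.0800
RR = 0.1500 / 0.0800 = 1.875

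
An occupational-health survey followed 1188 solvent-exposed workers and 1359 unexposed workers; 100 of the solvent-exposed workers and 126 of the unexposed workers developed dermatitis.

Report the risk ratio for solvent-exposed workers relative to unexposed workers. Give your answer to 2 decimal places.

risk, solvent-exposed workers = 100/1188 = 0.0842
risk, unexposed workers = 126/1359 = 0.0927
RR = 0.0842 / 0.0927 = 0.91

RR: 0.91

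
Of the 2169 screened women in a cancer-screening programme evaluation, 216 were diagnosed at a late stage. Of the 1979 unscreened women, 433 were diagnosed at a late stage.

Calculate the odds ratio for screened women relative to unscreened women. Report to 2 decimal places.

odds, screened women = 216/1953 = 0.1106
odds, unscreened women = 433/1546 = 0.2801
OR = 0.1106 / 0.2801 = 0.39

OR = 0.39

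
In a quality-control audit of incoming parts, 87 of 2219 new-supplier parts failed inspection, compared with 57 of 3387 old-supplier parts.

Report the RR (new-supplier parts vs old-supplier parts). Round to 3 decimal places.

2.330

risk, new-supplier parts = 87/2219 = 0.03921
risk, old-supplier parts = 57/3387 = 0.01683
RR = 0.03921 / 0.01683 = 2.330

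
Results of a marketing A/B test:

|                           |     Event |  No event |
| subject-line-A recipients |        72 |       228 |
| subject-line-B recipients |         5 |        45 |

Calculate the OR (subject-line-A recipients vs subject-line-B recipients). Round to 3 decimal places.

OR: 2.842

odds, subject-line-A recipients = 72/228 = 0.3158
odds, subject-line-B recipients = 5/45 = 0.1111
OR = 0.3158 / 0.1111 = 2.842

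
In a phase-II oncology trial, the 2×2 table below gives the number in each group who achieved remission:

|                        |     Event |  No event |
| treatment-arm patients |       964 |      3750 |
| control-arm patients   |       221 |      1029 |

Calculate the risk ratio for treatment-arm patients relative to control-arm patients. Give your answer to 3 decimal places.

risk, treatment-arm patients = 964/4714 = 0.2045
risk, control-arm patients = 221/1250 = 0.1768
RR = 0.2045 / 0.1768 = 1.157

1.157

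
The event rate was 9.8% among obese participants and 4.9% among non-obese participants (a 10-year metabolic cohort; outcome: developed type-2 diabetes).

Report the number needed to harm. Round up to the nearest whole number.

21

absolute risk difference = 0.049000
1 / 0.049000 = 20.408 → round up → 21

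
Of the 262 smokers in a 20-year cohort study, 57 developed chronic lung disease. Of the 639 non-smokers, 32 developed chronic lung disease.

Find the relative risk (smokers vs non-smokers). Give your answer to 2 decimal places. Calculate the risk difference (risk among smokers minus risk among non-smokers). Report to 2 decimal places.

RR = 4.34; RD = 0.17

risk, smokers = 57/262 = 0.2176
risk, non-smokers = 32/639 = 0.0501
RR = 0.2176 / 0.0501 = 4.34
risk difference = 0.2176 − 0.0501 = 0.17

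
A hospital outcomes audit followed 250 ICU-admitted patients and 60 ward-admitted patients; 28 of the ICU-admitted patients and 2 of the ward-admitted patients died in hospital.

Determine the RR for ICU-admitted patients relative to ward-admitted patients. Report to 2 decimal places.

risk, ICU-admitted patients = 28/250 = 0.11200
risk, ward-admitted patients = 2/60 = 0.03333
RR = 0.11200 / 0.03333 = 3.36

3.36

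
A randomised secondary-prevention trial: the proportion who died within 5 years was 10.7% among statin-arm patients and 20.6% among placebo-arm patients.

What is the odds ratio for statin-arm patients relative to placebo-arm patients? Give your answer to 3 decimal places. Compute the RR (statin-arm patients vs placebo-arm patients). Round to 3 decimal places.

OR = 0.462; RR = 0.519

odds, statin-arm patients = 0.1070/0.8930 = 0.1198
odds, placebo-arm patients = 0.2060/0.7940 = 0.2594
OR = 0.1198 / 0.2594 = 0.462
RR = 0.1070 / 0.2060 = 0.519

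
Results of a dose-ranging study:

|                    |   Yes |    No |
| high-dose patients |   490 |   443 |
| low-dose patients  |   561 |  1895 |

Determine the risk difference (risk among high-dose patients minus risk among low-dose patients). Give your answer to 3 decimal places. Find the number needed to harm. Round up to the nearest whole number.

risk, high-dose patients = 490/933 = 0.5252
risk, low-dose patients = 561/2456 = 0.2284
risk difference = 0.5252 − 0.2284 = 0.297
absolute risk difference = 0.296767
1 / 0.296767 = 3.370 → round up → 4

RD = 0.297; NNH = 4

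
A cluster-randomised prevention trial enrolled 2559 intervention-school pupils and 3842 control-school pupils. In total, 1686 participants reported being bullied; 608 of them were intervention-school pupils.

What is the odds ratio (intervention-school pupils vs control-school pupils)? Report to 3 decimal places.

intervention-school pupils without the outcome: 2559 − 608 = 1951
control-school pupils with the outcome: 1686 − 608 = 1078
control-school pupils without the outcome: 3842 − 1078 = 2764
odds, intervention-school pupils = 608/1951 = 0.3116
odds, control-school pupils = 1078/2764 = 0.3900
OR = 0.3116 / 0.3900 = 0.799

0.799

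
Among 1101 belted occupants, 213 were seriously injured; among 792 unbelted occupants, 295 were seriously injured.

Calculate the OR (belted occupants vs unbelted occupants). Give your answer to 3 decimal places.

odds, belted occupants = 213/888 = 0.2399
odds, unbelted occupants = 295/497 = 0.5936
OR = 0.2399 / 0.5936 = 0.404

0.404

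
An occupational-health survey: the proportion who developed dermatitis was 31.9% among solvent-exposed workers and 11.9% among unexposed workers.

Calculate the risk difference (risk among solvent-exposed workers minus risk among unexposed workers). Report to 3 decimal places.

risk difference = 0.3190 − 0.1190 = 0.200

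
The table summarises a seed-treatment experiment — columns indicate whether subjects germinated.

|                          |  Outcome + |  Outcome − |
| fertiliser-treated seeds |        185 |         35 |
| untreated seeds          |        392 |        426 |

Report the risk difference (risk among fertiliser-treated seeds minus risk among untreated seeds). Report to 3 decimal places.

risk, fertiliser-treated seeds = 185/220 = 0.8409
risk, untreated seeds = 392/818 = 0.4792
risk difference = 0.8409 − 0.4792 = 0.362

RD ≈ 0.362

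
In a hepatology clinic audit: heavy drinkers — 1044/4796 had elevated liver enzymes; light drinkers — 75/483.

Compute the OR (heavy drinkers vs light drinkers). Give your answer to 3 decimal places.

1.514

odds, heavy drinkers = 1044/3752 = 0.2783
odds, light drinkers = 75/408 = 0.1838
OR = 0.2783 / 0.1838 = 1.514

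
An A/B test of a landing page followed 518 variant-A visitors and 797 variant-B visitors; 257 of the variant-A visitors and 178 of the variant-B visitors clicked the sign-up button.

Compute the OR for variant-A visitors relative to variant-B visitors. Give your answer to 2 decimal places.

OR = (257 × 619) / (261 × 178) = 159083/46458 ≈ 3.42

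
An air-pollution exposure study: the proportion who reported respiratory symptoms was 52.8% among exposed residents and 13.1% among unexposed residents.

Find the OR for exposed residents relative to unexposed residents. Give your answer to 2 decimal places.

odds, exposed residents = 0.5280/0.4720 = 1.1186
odds, unexposed residents = 0.1310/0.8690 = 0.1507
OR = 1.1186 / 0.1507 = 7.42

OR ≈ 7.42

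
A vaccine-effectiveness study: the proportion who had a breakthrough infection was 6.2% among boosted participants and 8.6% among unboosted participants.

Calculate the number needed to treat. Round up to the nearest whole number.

absolute risk difference = 0.024000
1 / 0.024000 = 41.667 → round up → 42

42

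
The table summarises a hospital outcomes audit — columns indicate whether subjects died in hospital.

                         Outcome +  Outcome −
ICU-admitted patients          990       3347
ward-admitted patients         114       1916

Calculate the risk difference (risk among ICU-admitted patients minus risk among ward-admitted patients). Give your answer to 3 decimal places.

risk, ICU-admitted patients = 990/4337 = 0.2283
risk, ward-admitted patients = 114/2030 = 0.0562
risk difference = 0.2283 − 0.0562 = 0.172

RD ≈ 0.172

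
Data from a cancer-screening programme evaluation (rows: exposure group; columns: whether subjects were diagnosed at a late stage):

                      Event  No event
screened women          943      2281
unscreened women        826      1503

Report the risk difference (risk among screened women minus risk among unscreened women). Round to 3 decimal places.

RD: -0.062

risk, screened women = 943/3224 = 0.2925
risk, unscreened women = 826/2329 = 0.3547
risk difference = 0.2925 − 0.3547 = -0.062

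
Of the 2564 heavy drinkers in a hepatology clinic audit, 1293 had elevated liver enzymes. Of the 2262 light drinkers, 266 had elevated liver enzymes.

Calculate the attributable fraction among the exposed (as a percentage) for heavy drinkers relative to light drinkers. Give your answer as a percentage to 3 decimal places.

76.681%

risk, heavy drinkers = 1293/2564 = 0.5043
risk, light drinkers = 266/2262 = 0.1176
AR% = (0.5043 − 0.1176) / 0.5043 = 0.7668 → 76.681%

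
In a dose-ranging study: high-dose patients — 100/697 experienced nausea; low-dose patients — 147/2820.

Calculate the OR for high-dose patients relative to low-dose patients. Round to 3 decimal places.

OR = (100 × 2673) / (597 × 147) = 267300/87759 ≈ 3.046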